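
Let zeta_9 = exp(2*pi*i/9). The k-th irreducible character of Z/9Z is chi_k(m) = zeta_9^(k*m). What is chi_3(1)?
chi_3(1) = zeta_9^3 = exp(2*I*pi/3)

Working: chi_3(1) = zeta_9^(3*1) = zeta_9^3. Since zeta_9^9 = 1, this equals zeta_9^3 = exp(2*pi*i*3/9) = exp(2*I*pi/3).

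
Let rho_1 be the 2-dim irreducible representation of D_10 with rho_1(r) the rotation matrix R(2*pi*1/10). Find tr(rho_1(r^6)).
chi_{rho_1}(r^6) = 2*cos(2*pi*1*6/10) = -sqrt(5)/2 - 1/2

Justification: rho_1(r^6) is rotation by angle 2*pi*1*6/10, whose trace is 2*cos(2*pi*1*6/10) = -sqrt(5)/2 - 1/2.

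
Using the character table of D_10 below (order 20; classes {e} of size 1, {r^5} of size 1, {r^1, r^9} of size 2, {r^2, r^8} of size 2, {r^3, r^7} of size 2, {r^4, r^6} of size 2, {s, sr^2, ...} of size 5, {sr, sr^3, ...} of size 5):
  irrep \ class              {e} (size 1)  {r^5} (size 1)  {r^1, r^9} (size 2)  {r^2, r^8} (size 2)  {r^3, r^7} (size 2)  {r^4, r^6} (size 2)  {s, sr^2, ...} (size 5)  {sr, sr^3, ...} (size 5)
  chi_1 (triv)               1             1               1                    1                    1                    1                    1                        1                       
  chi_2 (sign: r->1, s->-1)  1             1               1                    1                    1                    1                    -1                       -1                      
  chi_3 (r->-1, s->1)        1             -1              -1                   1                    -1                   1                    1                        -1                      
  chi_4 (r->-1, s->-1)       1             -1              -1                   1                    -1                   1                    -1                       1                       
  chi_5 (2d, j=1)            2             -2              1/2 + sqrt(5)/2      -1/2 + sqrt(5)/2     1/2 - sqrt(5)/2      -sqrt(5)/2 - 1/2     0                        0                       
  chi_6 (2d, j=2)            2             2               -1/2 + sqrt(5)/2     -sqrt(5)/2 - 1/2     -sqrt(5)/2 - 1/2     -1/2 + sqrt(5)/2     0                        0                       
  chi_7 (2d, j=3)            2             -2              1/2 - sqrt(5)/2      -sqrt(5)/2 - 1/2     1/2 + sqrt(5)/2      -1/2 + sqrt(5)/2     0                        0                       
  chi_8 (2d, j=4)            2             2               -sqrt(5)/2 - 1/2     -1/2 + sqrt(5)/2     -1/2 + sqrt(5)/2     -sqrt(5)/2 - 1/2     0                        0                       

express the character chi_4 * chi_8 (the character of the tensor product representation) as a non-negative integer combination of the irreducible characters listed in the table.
chi_4 tensor chi_8 = chi_5 (all other irreducibles have multiplicity 0).

Derivation: The character of a tensor product is the pointwise product (chi_4 * chi_8)(C) = chi_4(C) * chi_8(C):
  {e}: (1)*(2), {r^5}: (-1)*(2), {r^1, r^9}: (-1)*(-sqrt(5)/2 - 1/2), {r^2, r^8}: (1)*(-1/2 + sqrt(5)/2), {r^3, r^7}: (-1)*(-1/2 + sqrt(5)/2), {r^4, r^6}: (1)*(-sqrt(5)/2 - 1/2), {s, sr^2, ...}: (-1)*(0), {sr, sr^3, ...}: (1)*(0)
so (chi_4 * chi_8) takes values
  {e} -> 2, {r^5} -> -2, {r^1, r^9} -> 1/2 + sqrt(5)/2, {r^2, r^8} -> -1/2 + sqrt(5)/2, {r^3, r^7} -> 1/2 - sqrt(5)/2, {r^4, r^6} -> -sqrt(5)/2 - 1/2, {s, sr^2, ...} -> 0, {sr, sr^3, ...} -> 0.
Now take the inner product of this character with each irreducible chi from the table, <chi_4*chi_8, chi> = (1/20) sum_C |C| (chi_4*chi_8)(C) conj(chi(C)):
  <chi_4*chi_8, chi_1> = (1/20)[1*(2)*conj(1) + 1*(-2)*conj(1) + 2*(1/2 + sqrt(5)/2)*conj(1) + 2*(-1/2 + sqrt(5)/2)*conj(1) + 2*(1/2 - sqrt(5)/2)*conj(1) + 2*(-sqrt(5)/2 - 1/2)*conj(1) + 5*(0)*conj(1) + 5*(0)*conj(1)]
      = (1/20)[(2) + (-2) + (1 + sqrt(5)) + (-1 + sqrt(5)) + (1 - sqrt(5)) + (-sqrt(5) - 1) + (0) + (0)] = 0/20 = 0
  <chi_4*chi_8, chi_2> = (1/20)[1*(2)*conj(1) + 1*(-2)*conj(1) + 2*(1/2 + sqrt(5)/2)*conj(1) + 2*(-1/2 + sqrt(5)/2)*conj(1) + 2*(1/2 - sqrt(5)/2)*conj(1) + 2*(-sqrt(5)/2 - 1/2)*conj(1) + 5*(0)*conj(-1) + 5*(0)*conj(-1)]
      = (1/20)[(2) + (-2) + (1 + sqrt(5)) + (-1 + sqrt(5)) + (1 - sqrt(5)) + (-sqrt(5) - 1) + (0) + (0)] = 0/20 = 0
  <chi_4*chi_8, chi_3> = (1/20)[1*(2)*conj(1) + 1*(-2)*conj(-1) + 2*(1/2 + sqrt(5)/2)*conj(-1) + 2*(-1/2 + sqrt(5)/2)*conj(1) + 2*(1/2 - sqrt(5)/2)*conj(-1) + 2*(-sqrt(5)/2 - 1/2)*conj(1) + 5*(0)*conj(1) + 5*(0)*conj(-1)]
      = (1/20)[(2) + (2) + (-sqrt(5) - 1) + (-1 + sqrt(5)) + (-1 + sqrt(5)) + (-sqrt(5) - 1) + (0) + (0)] = 0/20 = 0
  <chi_4*chi_8, chi_4> = (1/20)[1*(2)*conj(1) + 1*(-2)*conj(-1) + 2*(1/2 + sqrt(5)/2)*conj(-1) + 2*(-1/2 + sqrt(5)/2)*conj(1) + 2*(1/2 - sqrt(5)/2)*conj(-1) + 2*(-sqrt(5)/2 - 1/2)*conj(1) + 5*(0)*conj(-1) + 5*(0)*conj(1)]
      = (1/20)[(2) + (2) + (-sqrt(5) - 1) + (-1 + sqrt(5)) + (-1 + sqrt(5)) + (-sqrt(5) - 1) + (0) + (0)] = 0/20 = 0
  <chi_4*chi_8, chi_5> = (1/20)[1*(2)*conj(2) + 1*(-2)*conj(-2) + 2*(1/2 + sqrt(5)/2)*conj(1/2 + sqrt(5)/2) + 2*(-1/2 + sqrt(5)/2)*conj(-1/2 + sqrt(5)/2) + 2*(1/2 - sqrt(5)/2)*conj(1/2 - sqrt(5)/2) + 2*(-sqrt(5)/2 - 1/2)*conj(-sqrt(5)/2 - 1/2) + 5*(0)*conj(0) + 5*(0)*conj(0)]
      = (1/20)[(4) + (4) + (sqrt(5) + 3) + (3 - sqrt(5)) + (3 - sqrt(5)) + (sqrt(5) + 3) + (0) + (0)] = 20/20 = 1
  <chi_4*chi_8, chi_6> = (1/20)[1*(2)*conj(2) + 1*(-2)*conj(2) + 2*(1/2 + sqrt(5)/2)*conj(-1/2 + sqrt(5)/2) + 2*(-1/2 + sqrt(5)/2)*conj(-sqrt(5)/2 - 1/2) + 2*(1/2 - sqrt(5)/2)*conj(-sqrt(5)/2 - 1/2) + 2*(-sqrt(5)/2 - 1/2)*conj(-1/2 + sqrt(5)/2) + 5*(0)*conj(0) + 5*(0)*conj(0)]
      = (1/20)[(4) + (-4) + (2) + (-2) + (2) + (-2) + (0) + (0)] = 0/20 = 0
  <chi_4*chi_8, chi_7> = (1/20)[1*(2)*conj(2) + 1*(-2)*conj(-2) + 2*(1/2 + sqrt(5)/2)*conj(1/2 - sqrt(5)/2) + 2*(-1/2 + sqrt(5)/2)*conj(-sqrt(5)/2 - 1/2) + 2*(1/2 - sqrt(5)/2)*conj(1/2 + sqrt(5)/2) + 2*(-sqrt(5)/2 - 1/2)*conj(-1/2 + sqrt(5)/2) + 5*(0)*conj(0) + 5*(0)*conj(0)]
      = (1/20)[(4) + (4) + (-2) + (-2) + (-2) + (-2) + (0) + (0)] = 0/20 = 0
  <chi_4*chi_8, chi_8> = (1/20)[1*(2)*conj(2) + 1*(-2)*conj(2) + 2*(1/2 + sqrt(5)/2)*conj(-sqrt(5)/2 - 1/2) + 2*(-1/2 + sqrt(5)/2)*conj(-1/2 + sqrt(5)/2) + 2*(1/2 - sqrt(5)/2)*conj(-1/2 + sqrt(5)/2) + 2*(-sqrt(5)/2 - 1/2)*conj(-sqrt(5)/2 - 1/2) + 5*(0)*conj(0) + 5*(0)*conj(0)]
      = (1/20)[(4) + (-4) + (-3 - sqrt(5)) + (3 - sqrt(5)) + (-3 + sqrt(5)) + (sqrt(5) + 3) + (0) + (0)] = 0/20 = 0
Hence the multiplicities are chi_5: 1. Dimension check: dim(chi_4)*dim(chi_8) = 1*2 = 2 and sum (mult * dim) = 1*2 = 2.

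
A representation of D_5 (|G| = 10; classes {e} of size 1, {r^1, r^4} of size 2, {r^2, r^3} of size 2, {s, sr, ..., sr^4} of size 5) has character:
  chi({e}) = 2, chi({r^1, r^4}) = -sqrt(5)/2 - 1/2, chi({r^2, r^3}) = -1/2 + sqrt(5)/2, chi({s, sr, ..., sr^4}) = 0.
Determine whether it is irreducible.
Irreducible: <chi, chi> = 1.

Proof sketch: <chi, chi> = (1/|G|) sum_C |C| * |chi(C)|^2 = (1/10)[1*|2|^2 + 2*|-sqrt(5)/2 - 1/2|^2 + 2*|-1/2 + sqrt(5)/2|^2 + 5*|0|^2]
  = (1/10)[(4) + (sqrt(5) + 3) + (3 - sqrt(5)) + (0)] = 10/10 = 1.
A character is irreducible iff <chi, chi> = 1, so this representation is irreducible.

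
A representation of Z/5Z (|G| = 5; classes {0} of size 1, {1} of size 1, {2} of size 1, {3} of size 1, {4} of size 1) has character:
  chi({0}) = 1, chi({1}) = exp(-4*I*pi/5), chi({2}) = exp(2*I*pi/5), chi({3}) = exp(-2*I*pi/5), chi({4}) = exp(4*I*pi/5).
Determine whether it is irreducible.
Irreducible: <chi, chi> = 1.

Details: <chi, chi> = (1/|G|) sum_C |C| * |chi(C)|^2 = (1/5)[1*|1|^2 + 1*|exp(-4*I*pi/5)|^2 + 1*|exp(2*I*pi/5)|^2 + 1*|exp(-2*I*pi/5)|^2 + 1*|exp(4*I*pi/5)|^2]
  = (1/5)[(1) + (1) + (1) + (1) + (1)] = 5/5 = 1.
(Exp terms are combined using exp(i*s)*conj(exp(i*t)) = exp(i*(s-t)), and sums of them are collapsed using the identity that for every m > 1 the m distinct m-th roots of unity sum to 0, e.g. 1 + exp(2*I*pi/3) + exp(-2*I*pi/3) = 0.)
A character is irreducible iff <chi, chi> = 1, so this representation is irreducible.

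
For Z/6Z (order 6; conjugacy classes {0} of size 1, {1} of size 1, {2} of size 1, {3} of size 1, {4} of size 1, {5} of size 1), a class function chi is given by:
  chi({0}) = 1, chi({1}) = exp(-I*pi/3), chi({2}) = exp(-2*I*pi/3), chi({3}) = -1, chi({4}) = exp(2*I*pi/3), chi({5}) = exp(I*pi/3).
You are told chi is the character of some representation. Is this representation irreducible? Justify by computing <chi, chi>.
Irreducible: <chi, chi> = 1.

Solution. <chi, chi> = (1/|G|) sum_C |C| * |chi(C)|^2 = (1/6)[1*|1|^2 + 1*|exp(-I*pi/3)|^2 + 1*|exp(-2*I*pi/3)|^2 + 1*|-1|^2 + 1*|exp(2*I*pi/3)|^2 + 1*|exp(I*pi/3)|^2]
  = (1/6)[(1) + (1) + (1) + (1) + (1) + (1)] = 6/6 = 1.
(Exp terms are combined using exp(i*s)*conj(exp(i*t)) = exp(i*(s-t)), and sums of them are collapsed using the identity that for every m > 1 the m distinct m-th roots of unity sum to 0, e.g. 1 + exp(2*I*pi/3) + exp(-2*I*pi/3) = 0.)
A character is irreducible iff <chi, chi> = 1, so this representation is irreducible.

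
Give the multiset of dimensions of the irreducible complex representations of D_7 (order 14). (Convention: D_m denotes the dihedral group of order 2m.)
Dimensions: 1, 1, 2, 2, 2

Working: There are 5 irreducibles (= number of conjugacy classes). Their dimensions d_i satisfy sum d_i^2 = |G| = 14: 1 + 1 + 4 + 4 + 4 = 14.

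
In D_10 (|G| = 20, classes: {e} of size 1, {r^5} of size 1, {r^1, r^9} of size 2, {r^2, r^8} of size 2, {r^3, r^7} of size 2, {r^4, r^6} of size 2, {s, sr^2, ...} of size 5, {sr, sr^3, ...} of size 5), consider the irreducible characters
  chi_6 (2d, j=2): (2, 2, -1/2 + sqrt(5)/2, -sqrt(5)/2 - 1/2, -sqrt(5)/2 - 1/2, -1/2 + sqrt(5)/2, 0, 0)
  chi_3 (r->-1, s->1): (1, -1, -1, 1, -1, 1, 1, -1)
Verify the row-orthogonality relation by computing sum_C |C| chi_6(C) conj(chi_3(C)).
Sum = 0; so <chi_6, chi_3> = 0 (distinct irreducibles are orthogonal).

Details: Compute term by term over conjugacy classes (|C| * chi_6(C) * conj(chi_3(C))):
  1*(2)*conj(1) + 1*(2)*conj(-1) + 2*(-1/2 + sqrt(5)/2)*conj(-1) + 2*(-sqrt(5)/2 - 1/2)*conj(1) + 2*(-sqrt(5)/2 - 1/2)*conj(-1) + 2*(-1/2 + sqrt(5)/2)*conj(1) + 5*(0)*conj(1) + 5*(0)*conj(-1)
  = (2) + (-2) + (1 - sqrt(5)) + (-sqrt(5) - 1) + (1 + sqrt(5)) + (-1 + sqrt(5)) + (0) + (0)
  = 0.
Dividing by |G| = 20 gives 0/20 = 0, matching the row-orthogonality relation <chi_6, chi_3> = [chi_6 = chi_3].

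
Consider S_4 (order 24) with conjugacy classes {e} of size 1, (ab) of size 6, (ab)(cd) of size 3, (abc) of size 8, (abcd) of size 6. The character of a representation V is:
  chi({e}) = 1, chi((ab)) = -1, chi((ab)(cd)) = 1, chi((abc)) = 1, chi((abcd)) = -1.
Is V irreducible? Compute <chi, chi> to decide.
Irreducible: <chi, chi> = 1.

Working: <chi, chi> = (1/|G|) sum_C |C| * |chi(C)|^2 = (1/24)[1*|1|^2 + 6*|-1|^2 + 3*|1|^2 + 8*|1|^2 + 6*|-1|^2]
  = (1/24)[(1) + (6) + (3) + (8) + (6)] = 24/24 = 1.
A character is irreducible iff <chi, chi> = 1, so this representation is irreducible.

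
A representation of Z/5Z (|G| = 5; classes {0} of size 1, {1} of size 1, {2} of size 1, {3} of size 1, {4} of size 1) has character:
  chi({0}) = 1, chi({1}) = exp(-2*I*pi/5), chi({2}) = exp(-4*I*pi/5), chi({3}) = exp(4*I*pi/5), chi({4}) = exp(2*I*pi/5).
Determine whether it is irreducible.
Irreducible: <chi, chi> = 1.

Derivation: <chi, chi> = (1/|G|) sum_C |C| * |chi(C)|^2 = (1/5)[1*|1|^2 + 1*|exp(-2*I*pi/5)|^2 + 1*|exp(-4*I*pi/5)|^2 + 1*|exp(4*I*pi/5)|^2 + 1*|exp(2*I*pi/5)|^2]
  = (1/5)[(1) + (1) + (1) + (1) + (1)] = 5/5 = 1.
(Exp terms are combined using exp(i*s)*conj(exp(i*t)) = exp(i*(s-t)), and sums of them are collapsed using the identity that for every m > 1 the m distinct m-th roots of unity sum to 0, e.g. 1 + exp(2*I*pi/3) + exp(-2*I*pi/3) = 0.)
A character is irreducible iff <chi, chi> = 1, so this representation is irreducible.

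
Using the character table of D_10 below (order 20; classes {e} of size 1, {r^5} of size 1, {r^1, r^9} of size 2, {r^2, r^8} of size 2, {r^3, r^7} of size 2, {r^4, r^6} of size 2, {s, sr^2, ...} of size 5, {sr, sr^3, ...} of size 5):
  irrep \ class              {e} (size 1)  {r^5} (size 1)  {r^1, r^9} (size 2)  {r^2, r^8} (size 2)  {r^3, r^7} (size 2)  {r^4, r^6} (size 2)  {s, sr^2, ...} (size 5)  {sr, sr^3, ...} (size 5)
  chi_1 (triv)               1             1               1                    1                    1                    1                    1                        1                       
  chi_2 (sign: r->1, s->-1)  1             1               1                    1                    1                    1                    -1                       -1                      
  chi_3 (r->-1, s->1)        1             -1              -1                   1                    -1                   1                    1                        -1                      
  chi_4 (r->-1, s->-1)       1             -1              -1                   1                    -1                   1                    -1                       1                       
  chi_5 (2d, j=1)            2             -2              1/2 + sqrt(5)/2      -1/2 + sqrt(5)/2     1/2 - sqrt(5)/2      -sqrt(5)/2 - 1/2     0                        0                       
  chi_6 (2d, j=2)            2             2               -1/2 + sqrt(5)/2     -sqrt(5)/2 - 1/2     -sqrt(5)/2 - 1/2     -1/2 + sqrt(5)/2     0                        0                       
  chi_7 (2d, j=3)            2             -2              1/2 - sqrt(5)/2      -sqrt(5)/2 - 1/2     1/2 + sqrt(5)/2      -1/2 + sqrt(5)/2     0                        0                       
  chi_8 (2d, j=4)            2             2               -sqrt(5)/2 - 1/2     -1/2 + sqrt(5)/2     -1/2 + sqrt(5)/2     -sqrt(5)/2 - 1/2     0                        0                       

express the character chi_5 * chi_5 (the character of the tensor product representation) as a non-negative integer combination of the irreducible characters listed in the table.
chi_5 tensor chi_5 = chi_1 + chi_2 + chi_6 (all other irreducibles have multiplicity 0).

The character of a tensor product is the pointwise product (chi_5 * chi_5)(C) = chi_5(C) * chi_5(C):
  {e}: (2)*(2), {r^5}: (-2)*(-2), {r^1, r^9}: (1/2 + sqrt(5)/2)*(1/2 + sqrt(5)/2), {r^2, r^8}: (-1/2 + sqrt(5)/2)*(-1/2 + sqrt(5)/2), {r^3, r^7}: (1/2 - sqrt(5)/2)*(1/2 - sqrt(5)/2), {r^4, r^6}: (-sqrt(5)/2 - 1/2)*(-sqrt(5)/2 - 1/2), {s, sr^2, ...}: (0)*(0), {sr, sr^3, ...}: (0)*(0)
so (chi_5 * chi_5) takes values
  {e} -> 4, {r^5} -> 4, {r^1, r^9} -> sqrt(5)/2 + 3/2, {r^2, r^8} -> 3/2 - sqrt(5)/2, {r^3, r^7} -> 3/2 - sqrt(5)/2, {r^4, r^6} -> sqrt(5)/2 + 3/2, {s, sr^2, ...} -> 0, {sr, sr^3, ...} -> 0.
Now take the inner product of this character with each irreducible chi from the table, <chi_5*chi_5, chi> = (1/20) sum_C |C| (chi_5*chi_5)(C) conj(chi(C)):
  <chi_5*chi_5, chi_1> = (1/20)[1*(4)*conj(1) + 1*(4)*conj(1) + 2*(sqrt(5)/2 + 3/2)*conj(1) + 2*(3/2 - sqrt(5)/2)*conj(1) + 2*(3/2 - sqrt(5)/2)*conj(1) + 2*(sqrt(5)/2 + 3/2)*conj(1) + 5*(0)*conj(1) + 5*(0)*conj(1)]
      = (1/20)[(4) + (4) + (sqrt(5) + 3) + (3 - sqrt(5)) + (3 - sqrt(5)) + (sqrt(5) + 3) + (0) + (0)] = 20/20 = 1
  <chi_5*chi_5, chi_2> = (1/20)[1*(4)*conj(1) + 1*(4)*conj(1) + 2*(sqrt(5)/2 + 3/2)*conj(1) + 2*(3/2 - sqrt(5)/2)*conj(1) + 2*(3/2 - sqrt(5)/2)*conj(1) + 2*(sqrt(5)/2 + 3/2)*conj(1) + 5*(0)*conj(-1) + 5*(0)*conj(-1)]
      = (1/20)[(4) + (4) + (sqrt(5) + 3) + (3 - sqrt(5)) + (3 - sqrt(5)) + (sqrt(5) + 3) + (0) + (0)] = 20/20 = 1
  <chi_5*chi_5, chi_3> = (1/20)[1*(4)*conj(1) + 1*(4)*conj(-1) + 2*(sqrt(5)/2 + 3/2)*conj(-1) + 2*(3/2 - sqrt(5)/2)*conj(1) + 2*(3/2 - sqrt(5)/2)*conj(-1) + 2*(sqrt(5)/2 + 3/2)*conj(1) + 5*(0)*conj(1) + 5*(0)*conj(-1)]
      = (1/20)[(4) + (-4) + (-3 - sqrt(5)) + (3 - sqrt(5)) + (-3 + sqrt(5)) + (sqrt(5) + 3) + (0) + (0)] = 0/20 = 0
  <chi_5*chi_5, chi_4> = (1/20)[1*(4)*conj(1) + 1*(4)*conj(-1) + 2*(sqrt(5)/2 + 3/2)*conj(-1) + 2*(3/2 - sqrt(5)/2)*conj(1) + 2*(3/2 - sqrt(5)/2)*conj(-1) + 2*(sqrt(5)/2 + 3/2)*conj(1) + 5*(0)*conj(-1) + 5*(0)*conj(1)]
      = (1/20)[(4) + (-4) + (-3 - sqrt(5)) + (3 - sqrt(5)) + (-3 + sqrt(5)) + (sqrt(5) + 3) + (0) + (0)] = 0/20 = 0
  <chi_5*chi_5, chi_5> = (1/20)[1*(4)*conj(2) + 1*(4)*conj(-2) + 2*(sqrt(5)/2 + 3/2)*conj(1/2 + sqrt(5)/2) + 2*(3/2 - sqrt(5)/2)*conj(-1/2 + sqrt(5)/2) + 2*(3/2 - sqrt(5)/2)*conj(1/2 - sqrt(5)/2) + 2*(sqrt(5)/2 + 3/2)*conj(-sqrt(5)/2 - 1/2) + 5*(0)*conj(0) + 5*(0)*conj(0)]
      = (1/20)[(8) + (-8) + (4 + 2*sqrt(5)) + (-4 + 2*sqrt(5)) + (4 - 2*sqrt(5)) + (-2*sqrt(5) - 4) + (0) + (0)] = 0/20 = 0
  <chi_5*chi_5, chi_6> = (1/20)[1*(4)*conj(2) + 1*(4)*conj(2) + 2*(sqrt(5)/2 + 3/2)*conj(-1/2 + sqrt(5)/2) + 2*(3/2 - sqrt(5)/2)*conj(-sqrt(5)/2 - 1/2) + 2*(3/2 - sqrt(5)/2)*conj(-sqrt(5)/2 - 1/2) + 2*(sqrt(5)/2 + 3/2)*conj(-1/2 + sqrt(5)/2) + 5*(0)*conj(0) + 5*(0)*conj(0)]
      = (1/20)[(8) + (8) + (1 + sqrt(5)) + (1 - sqrt(5)) + (1 - sqrt(5)) + (1 + sqrt(5)) + (0) + (0)] = 20/20 = 1
  <chi_5*chi_5, chi_7> = (1/20)[1*(4)*conj(2) + 1*(4)*conj(-2) + 2*(sqrt(5)/2 + 3/2)*conj(1/2 - sqrt(5)/2) + 2*(3/2 - sqrt(5)/2)*conj(-sqrt(5)/2 - 1/2) + 2*(3/2 - sqrt(5)/2)*conj(1/2 + sqrt(5)/2) + 2*(sqrt(5)/2 + 3/2)*conj(-1/2 + sqrt(5)/2) + 5*(0)*conj(0) + 5*(0)*conj(0)]
      = (1/20)[(8) + (-8) + (-sqrt(5) - 1) + (1 - sqrt(5)) + (-1 + sqrt(5)) + (1 + sqrt(5)) + (0) + (0)] = 0/20 = 0
  <chi_5*chi_5, chi_8> = (1/20)[1*(4)*conj(2) + 1*(4)*conj(2) + 2*(sqrt(5)/2 + 3/2)*conj(-sqrt(5)/2 - 1/2) + 2*(3/2 - sqrt(5)/2)*conj(-1/2 + sqrt(5)/2) + 2*(3/2 - sqrt(5)/2)*conj(-1/2 + sqrt(5)/2) + 2*(sqrt(5)/2 + 3/2)*conj(-sqrt(5)/2 - 1/2) + 5*(0)*conj(0) + 5*(0)*conj(0)]
      = (1/20)[(8) + (8) + (-2*sqrt(5) - 4) + (-4 + 2*sqrt(5)) + (-4 + 2*sqrt(5)) + (-2*sqrt(5) - 4) + (0) + (0)] = 0/20 = 0
Hence the multiplicities are chi_1: 1, chi_2: 1, chi_6: 1. Dimension check: dim(chi_5)*dim(chi_5) = 2*2 = 4 and sum (mult * dim) = 1*1 + 1*1 + 1*2 = 4.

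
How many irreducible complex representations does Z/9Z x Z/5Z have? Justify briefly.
45

Details: The number of irreducible complex representations of a finite group equals its number of conjugacy classes. Z/9Z x Z/5Z is abelian of order 45, so every element is its own conjugacy class: 45 classes, so Z/9Z x Z/5Z (order 45) has exactly 45 irreducible complex representations.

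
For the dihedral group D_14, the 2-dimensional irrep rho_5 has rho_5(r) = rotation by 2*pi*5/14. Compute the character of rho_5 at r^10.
chi_{rho_5}(r^10) = 2*cos(2*pi*5*10/14) = -2*cos(pi/7)

Reasoning: rho_5(r^10) is rotation by angle 2*pi*5*10/14, whose trace is 2*cos(2*pi*5*10/14) = -2*cos(pi/7).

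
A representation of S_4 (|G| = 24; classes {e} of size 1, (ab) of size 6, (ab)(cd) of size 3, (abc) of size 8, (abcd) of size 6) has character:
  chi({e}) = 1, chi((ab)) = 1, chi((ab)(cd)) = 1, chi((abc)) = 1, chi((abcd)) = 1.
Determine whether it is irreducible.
Irreducible: <chi, chi> = 1.

Working: <chi, chi> = (1/|G|) sum_C |C| * |chi(C)|^2 = (1/24)[1*|1|^2 + 6*|1|^2 + 3*|1|^2 + 8*|1|^2 + 6*|1|^2]
  = (1/24)[(1) + (6) + (3) + (8) + (6)] = 24/24 = 1.
A character is irreducible iff <chi, chi> = 1, so this representation is irreducible.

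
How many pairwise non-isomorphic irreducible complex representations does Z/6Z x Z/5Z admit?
30

Solution. The number of irreducible complex representations of a finite group equals its number of conjugacy classes. Z/6Z x Z/5Z is abelian of order 30, so every element is its own conjugacy class: 30 classes, so Z/6Z x Z/5Z (order 30) has exactly 30 irreducible complex representations.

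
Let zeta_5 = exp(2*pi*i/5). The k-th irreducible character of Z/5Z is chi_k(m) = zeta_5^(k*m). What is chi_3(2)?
chi_3(2) = zeta_5^6 = exp(2*I*pi/5)

Argument: chi_3(2) = zeta_5^(3*2) = zeta_5^6. Since zeta_5^5 = 1, this equals zeta_5^1 = exp(2*pi*i*1/5) = exp(2*I*pi/5).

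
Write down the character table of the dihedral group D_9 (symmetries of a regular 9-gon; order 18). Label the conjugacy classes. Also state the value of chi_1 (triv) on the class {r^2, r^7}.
Conjugacy classes: {e} of size 1, {r^1, r^8} of size 2, {r^2, r^7} of size 2, {r^3, r^6} of size 2, {r^4, r^5} of size 2, {s, sr, ..., sr^8} of size 9.
Character table:
  irrep \ class              {e} (size 1)  {r^1, r^8} (size 2)  {r^2, r^7} (size 2)  {r^3, r^6} (size 2)  {r^4, r^5} (size 2)  {s, sr, ..., sr^8} (size 9)
  chi_1 (triv)               1             1                    1                    1                    1                    1                          
  chi_2 (sign: r->1, s->-1)  1             1                    1                    1                    1                    -1                         
  chi_3 (2d, j=1)            2             2*cos(2*pi/9)        2*cos(4*pi/9)        -1                   -2*cos(pi/9)         0                          
  chi_4 (2d, j=2)            2             2*cos(4*pi/9)        -2*cos(pi/9)         -1                   2*cos(2*pi/9)        0                          
  chi_5 (2d, j=3)            2             -1                   -1                   2                    -1                   0                          
  chi_6 (2d, j=4)            2             -2*cos(pi/9)         2*cos(2*pi/9)        -1                   2*cos(4*pi/9)        0                          

Spot check: chi_1 (triv) on {r^2, r^7} = 1.

Working: D_9 has order 2*9 = 18 with 6 conjugacy classes, hence 6 irreducibles. Sum of squared dims 1 + 1 + 4 + 4 + 4 + 4 = 18 = |G|. Linear characters come from the abelianisation; the 2-dimensional irreps have character r^k -> 2*cos(2*pi*j*k/9), reflections -> 0.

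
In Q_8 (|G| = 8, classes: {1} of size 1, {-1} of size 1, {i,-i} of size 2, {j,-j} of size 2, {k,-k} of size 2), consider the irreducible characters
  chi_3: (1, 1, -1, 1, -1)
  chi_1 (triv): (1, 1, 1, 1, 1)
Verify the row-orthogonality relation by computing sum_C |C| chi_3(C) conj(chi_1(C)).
Sum = 0; so <chi_3, chi_1> = 0 (distinct irreducibles are orthogonal).

Argument: Compute term by term over conjugacy classes (|C| * chi_3(C) * conj(chi_1(C))):
  1*(1)*conj(1) + 1*(1)*conj(1) + 2*(-1)*conj(1) + 2*(1)*conj(1) + 2*(-1)*conj(1)
  = (1) + (1) + (-2) + (2) + (-2)
  = 0.
Dividing by |G| = 8 gives 0/8 = 0, matching the row-orthogonality relation <chi_3, chi_1> = [chi_3 = chi_1].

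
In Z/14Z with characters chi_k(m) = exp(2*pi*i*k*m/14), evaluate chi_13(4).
chi_13(4) = zeta_14^52 = exp(-4*I*pi/7)

Why: chi_13(4) = zeta_14^(13*4) = zeta_14^52. Since zeta_14^14 = 1, this equals zeta_14^10 = exp(2*pi*i*10/14) = exp(-4*I*pi/7).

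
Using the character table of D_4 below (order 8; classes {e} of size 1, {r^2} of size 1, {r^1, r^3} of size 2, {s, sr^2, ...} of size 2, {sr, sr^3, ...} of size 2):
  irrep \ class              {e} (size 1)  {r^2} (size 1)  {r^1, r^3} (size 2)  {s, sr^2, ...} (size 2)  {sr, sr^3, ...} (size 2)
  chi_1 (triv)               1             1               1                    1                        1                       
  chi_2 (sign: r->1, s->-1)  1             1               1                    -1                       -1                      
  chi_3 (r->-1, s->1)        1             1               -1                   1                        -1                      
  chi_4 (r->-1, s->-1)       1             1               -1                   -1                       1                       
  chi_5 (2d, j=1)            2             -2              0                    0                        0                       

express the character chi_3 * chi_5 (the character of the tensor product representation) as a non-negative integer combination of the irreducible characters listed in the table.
chi_3 tensor chi_5 = chi_5 (all other irreducibles have multiplicity 0).

Derivation: The character of a tensor product is the pointwise product (chi_3 * chi_5)(C) = chi_3(C) * chi_5(C):
  {e}: (1)*(2), {r^2}: (1)*(-2), {r^1, r^3}: (-1)*(0), {s, sr^2, ...}: (1)*(0), {sr, sr^3, ...}: (-1)*(0)
so (chi_3 * chi_5) takes values
  {e} -> 2, {r^2} -> -2, {r^1, r^3} -> 0, {s, sr^2, ...} -> 0, {sr, sr^3, ...} -> 0.
Now take the inner product of this character with each irreducible chi from the table, <chi_3*chi_5, chi> = (1/8) sum_C |C| (chi_3*chi_5)(C) conj(chi(C)):
  <chi_3*chi_5, chi_1> = (1/8)[1*(2)*conj(1) + 1*(-2)*conj(1) + 2*(0)*conj(1) + 2*(0)*conj(1) + 2*(0)*conj(1)]
      = (1/8)[(2) + (-2) + (0) + (0) + (0)] = 0/8 = 0
  <chi_3*chi_5, chi_2> = (1/8)[1*(2)*conj(1) + 1*(-2)*conj(1) + 2*(0)*conj(1) + 2*(0)*conj(-1) + 2*(0)*conj(-1)]
      = (1/8)[(2) + (-2) + (0) + (0) + (0)] = 0/8 = 0
  <chi_3*chi_5, chi_3> = (1/8)[1*(2)*conj(1) + 1*(-2)*conj(1) + 2*(0)*conj(-1) + 2*(0)*conj(1) + 2*(0)*conj(-1)]
      = (1/8)[(2) + (-2) + (0) + (0) + (0)] = 0/8 = 0
  <chi_3*chi_5, chi_4> = (1/8)[1*(2)*conj(1) + 1*(-2)*conj(1) + 2*(0)*conj(-1) + 2*(0)*conj(-1) + 2*(0)*conj(1)]
      = (1/8)[(2) + (-2) + (0) + (0) + (0)] = 0/8 = 0
  <chi_3*chi_5, chi_5> = (1/8)[1*(2)*conj(2) + 1*(-2)*conj(-2) + 2*(0)*conj(0) + 2*(0)*conj(0) + 2*(0)*conj(0)]
      = (1/8)[(4) + (4) + (0) + (0) + (0)] = 8/8 = 1
Hence the multiplicities are chi_5: 1. Dimension check: dim(chi_3)*dim(chi_5) = 1*2 = 2 and sum (mult * dim) = 1*2 = 2.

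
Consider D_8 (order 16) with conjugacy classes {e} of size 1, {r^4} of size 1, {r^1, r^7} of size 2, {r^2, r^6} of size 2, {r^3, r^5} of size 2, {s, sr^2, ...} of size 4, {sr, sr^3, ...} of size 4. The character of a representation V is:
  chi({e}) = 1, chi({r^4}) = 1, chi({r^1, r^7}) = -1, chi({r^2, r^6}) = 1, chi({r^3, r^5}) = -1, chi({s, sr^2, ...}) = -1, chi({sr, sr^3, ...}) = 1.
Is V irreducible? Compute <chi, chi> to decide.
Irreducible: <chi, chi> = 1.

Derivation: <chi, chi> = (1/|G|) sum_C |C| * |chi(C)|^2 = (1/16)[1*|1|^2 + 1*|1|^2 + 2*|-1|^2 + 2*|1|^2 + 2*|-1|^2 + 4*|-1|^2 + 4*|1|^2]
  = (1/16)[(1) + (1) + (2) + (2) + (2) + (4) + (4)] = 16/16 = 1.
A character is irreducible iff <chi, chi> = 1, so this representation is irreducible.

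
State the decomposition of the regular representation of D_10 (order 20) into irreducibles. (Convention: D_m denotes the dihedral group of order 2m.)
Each irreducible V_i of dimension d_i appears with multiplicity d_i, i.e. rho_reg = (direct sum over all irreducibles V_i) d_i V_i. The irreducible dimensions for D_10 are 1, 1, 1, 1, 2, 2, 2, 2: 4 irreducibles of dimension 1, each with multiplicity 1; 4 irreducibles of dimension 2, each with multiplicity 2. Total dimension 4*1*1 + 4*2*2 = 20 = |G|.

Justification: General theorem: in the regular representation of a finite group G, each irreducible appears with multiplicity equal to its dimension. Check: dim(rho_reg) = sum d_i^2 = 1 + 1 + 1 + 1 + 4 + 4 + 4 + 4 = 20 = |G|.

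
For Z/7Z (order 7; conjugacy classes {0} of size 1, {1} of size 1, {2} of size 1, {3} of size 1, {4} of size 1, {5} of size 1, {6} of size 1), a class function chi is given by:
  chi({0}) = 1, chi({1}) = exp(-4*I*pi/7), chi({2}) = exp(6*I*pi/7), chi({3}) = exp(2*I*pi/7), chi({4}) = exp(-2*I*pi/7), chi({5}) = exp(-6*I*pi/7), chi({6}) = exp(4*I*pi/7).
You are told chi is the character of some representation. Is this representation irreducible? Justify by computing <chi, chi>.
Irreducible: <chi, chi> = 1.

Working: <chi, chi> = (1/|G|) sum_C |C| * |chi(C)|^2 = (1/7)[1*|1|^2 + 1*|exp(-4*I*pi/7)|^2 + 1*|exp(6*I*pi/7)|^2 + 1*|exp(2*I*pi/7)|^2 + 1*|exp(-2*I*pi/7)|^2 + 1*|exp(-6*I*pi/7)|^2 + 1*|exp(4*I*pi/7)|^2]
  = (1/7)[(1) + (1) + (1) + (1) + (1) + (1) + (1)] = 7/7 = 1.
(Exp terms are combined using exp(i*s)*conj(exp(i*t)) = exp(i*(s-t)), and sums of them are collapsed using the identity that for every m > 1 the m distinct m-th roots of unity sum to 0, e.g. 1 + exp(2*I*pi/3) + exp(-2*I*pi/3) = 0.)
A character is irreducible iff <chi, chi> = 1, so this representation is irreducible.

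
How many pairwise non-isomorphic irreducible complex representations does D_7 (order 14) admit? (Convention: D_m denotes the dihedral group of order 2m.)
5

Derivation: The number of irreducible complex representations of a finite group equals its number of conjugacy classes. D_7 has 5 conjugacy classes ((n+3)/2 for n odd), so D_7 (order 14) has exactly 5 irreducible complex representations.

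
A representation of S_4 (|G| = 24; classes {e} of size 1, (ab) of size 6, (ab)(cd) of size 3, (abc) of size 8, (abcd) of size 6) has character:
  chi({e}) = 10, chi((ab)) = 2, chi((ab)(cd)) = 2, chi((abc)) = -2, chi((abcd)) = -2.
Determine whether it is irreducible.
Not irreducible (reducible): <chi, chi> = 8 > 1.

Details: <chi, chi> = (1/|G|) sum_C |C| * |chi(C)|^2 = (1/24)[1*|10|^2 + 6*|2|^2 + 3*|2|^2 + 8*|-2|^2 + 6*|-2|^2]
  = (1/24)[(100) + (24) + (12) + (32) + (24)] = 192/24 = 8.
A character is irreducible iff <chi, chi> = 1, so this representation is reducible.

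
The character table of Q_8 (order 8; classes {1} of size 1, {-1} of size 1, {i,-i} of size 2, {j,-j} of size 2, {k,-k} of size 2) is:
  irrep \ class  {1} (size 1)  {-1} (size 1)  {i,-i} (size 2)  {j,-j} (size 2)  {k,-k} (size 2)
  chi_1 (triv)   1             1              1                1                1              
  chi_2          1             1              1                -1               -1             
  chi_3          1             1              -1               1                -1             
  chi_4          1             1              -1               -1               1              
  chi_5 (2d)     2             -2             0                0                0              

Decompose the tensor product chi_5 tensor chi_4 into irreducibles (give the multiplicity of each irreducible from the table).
chi_5 tensor chi_4 = chi_5 (all other irreducibles have multiplicity 0).

Working: The character of a tensor product is the pointwise product (chi_5 * chi_4)(C) = chi_5(C) * chi_4(C):
  {1}: (2)*(1), {-1}: (-2)*(1), {i,-i}: (0)*(-1), {j,-j}: (0)*(-1), {k,-k}: (0)*(1)
so (chi_5 * chi_4) takes values
  {1} -> 2, {-1} -> -2, {i,-i} -> 0, {j,-j} -> 0, {k,-k} -> 0.
Now take the inner product of this character with each irreducible chi from the table, <chi_5*chi_4, chi> = (1/8) sum_C |C| (chi_5*chi_4)(C) conj(chi(C)):
  <chi_5*chi_4, chi_1> = (1/8)[1*(2)*conj(1) + 1*(-2)*conj(1) + 2*(0)*conj(1) + 2*(0)*conj(1) + 2*(0)*conj(1)]
      = (1/8)[(2) + (-2) + (0) + (0) + (0)] = 0/8 = 0
  <chi_5*chi_4, chi_2> = (1/8)[1*(2)*conj(1) + 1*(-2)*conj(1) + 2*(0)*conj(1) + 2*(0)*conj(-1) + 2*(0)*conj(-1)]
      = (1/8)[(2) + (-2) + (0) + (0) + (0)] = 0/8 = 0
  <chi_5*chi_4, chi_3> = (1/8)[1*(2)*conj(1) + 1*(-2)*conj(1) + 2*(0)*conj(-1) + 2*(0)*conj(1) + 2*(0)*conj(-1)]
      = (1/8)[(2) + (-2) + (0) + (0) + (0)] = 0/8 = 0
  <chi_5*chi_4, chi_4> = (1/8)[1*(2)*conj(1) + 1*(-2)*conj(1) + 2*(0)*conj(-1) + 2*(0)*conj(-1) + 2*(0)*conj(1)]
      = (1/8)[(2) + (-2) + (0) + (0) + (0)] = 0/8 = 0
  <chi_5*chi_4, chi_5> = (1/8)[1*(2)*conj(2) + 1*(-2)*conj(-2) + 2*(0)*conj(0) + 2*(0)*conj(0) + 2*(0)*conj(0)]
      = (1/8)[(4) + (4) + (0) + (0) + (0)] = 8/8 = 1
Hence the multiplicities are chi_5: 1. Dimension check: dim(chi_5)*dim(chi_4) = 2*1 = 2 and sum (mult * dim) = 1*2 = 2.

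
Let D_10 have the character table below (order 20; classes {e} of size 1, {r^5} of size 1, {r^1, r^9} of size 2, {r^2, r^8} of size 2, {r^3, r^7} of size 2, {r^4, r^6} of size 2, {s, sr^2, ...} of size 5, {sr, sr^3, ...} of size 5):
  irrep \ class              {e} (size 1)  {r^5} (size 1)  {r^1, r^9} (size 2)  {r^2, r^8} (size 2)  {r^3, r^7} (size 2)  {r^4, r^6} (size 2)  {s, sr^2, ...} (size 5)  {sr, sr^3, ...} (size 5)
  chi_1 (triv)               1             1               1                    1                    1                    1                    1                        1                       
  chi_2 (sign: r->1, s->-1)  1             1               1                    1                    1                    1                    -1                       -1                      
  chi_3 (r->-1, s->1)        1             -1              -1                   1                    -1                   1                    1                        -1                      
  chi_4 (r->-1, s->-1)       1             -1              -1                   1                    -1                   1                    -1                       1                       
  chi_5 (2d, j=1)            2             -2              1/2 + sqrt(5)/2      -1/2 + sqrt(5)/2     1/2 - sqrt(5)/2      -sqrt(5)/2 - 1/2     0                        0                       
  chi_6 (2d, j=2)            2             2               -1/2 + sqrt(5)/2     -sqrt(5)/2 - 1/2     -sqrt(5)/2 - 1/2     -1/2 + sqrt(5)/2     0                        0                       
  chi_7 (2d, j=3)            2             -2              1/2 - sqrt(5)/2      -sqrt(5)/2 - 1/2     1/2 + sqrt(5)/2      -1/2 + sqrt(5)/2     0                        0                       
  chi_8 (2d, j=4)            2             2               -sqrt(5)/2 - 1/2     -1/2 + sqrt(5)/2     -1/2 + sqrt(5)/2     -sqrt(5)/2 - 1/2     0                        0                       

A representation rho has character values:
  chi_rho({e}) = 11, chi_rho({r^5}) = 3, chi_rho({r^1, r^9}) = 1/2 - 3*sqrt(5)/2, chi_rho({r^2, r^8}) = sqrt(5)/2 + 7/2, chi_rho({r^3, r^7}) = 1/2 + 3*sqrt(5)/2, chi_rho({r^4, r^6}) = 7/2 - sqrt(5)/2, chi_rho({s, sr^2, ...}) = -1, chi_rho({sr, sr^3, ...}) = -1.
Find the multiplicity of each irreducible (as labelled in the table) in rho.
Multiplicities: chi_1: 1, chi_2: 2, chi_3: 1, chi_4: 1, chi_5: 0, chi_6: 0, chi_7: 1, chi_8: 2.

Derivation: Use <chi_rho, chi> = (1/|G|) sum_C |C| * chi_rho(C) * conj(chi(C)) with |G| = 20 for each irreducible chi in the table:
  <chi_rho, chi_1> = (1/20)[1*(11)*conj(1) + 1*(3)*conj(1) + 2*(1/2 - 3*sqrt(5)/2)*conj(1) + 2*(sqrt(5)/2 + 7/2)*conj(1) + 2*(1/2 + 3*sqrt(5)/2)*conj(1) + 2*(7/2 - sqrt(5)/2)*conj(1) + 5*(-1)*conj(1) + 5*(-1)*conj(1)]
      = (1/20)[(11) + (3) + (1 - 3*sqrt(5)) + (sqrt(5) + 7) + (1 + 3*sqrt(5)) + (7 - sqrt(5)) + (-5) + (-5)] = 20/20 = 1
  <chi_rho, chi_2> = (1/20)[1*(11)*conj(1) + 1*(3)*conj(1) + 2*(1/2 - 3*sqrt(5)/2)*conj(1) + 2*(sqrt(5)/2 + 7/2)*conj(1) + 2*(1/2 + 3*sqrt(5)/2)*conj(1) + 2*(7/2 - sqrt(5)/2)*conj(1) + 5*(-1)*conj(-1) + 5*(-1)*conj(-1)]
      = (1/20)[(11) + (3) + (1 - 3*sqrt(5)) + (sqrt(5) + 7) + (1 + 3*sqrt(5)) + (7 - sqrt(5)) + (5) + (5)] = 40/20 = 2
  <chi_rho, chi_3> = (1/20)[1*(11)*conj(1) + 1*(3)*conj(-1) + 2*(1/2 - 3*sqrt(5)/2)*conj(-1) + 2*(sqrt(5)/2 + 7/2)*conj(1) + 2*(1/2 + 3*sqrt(5)/2)*conj(-1) + 2*(7/2 - sqrt(5)/2)*conj(1) + 5*(-1)*conj(1) + 5*(-1)*conj(-1)]
      = (1/20)[(11) + (-3) + (-1 + 3*sqrt(5)) + (sqrt(5) + 7) + (-3*sqrt(5) - 1) + (7 - sqrt(5)) + (-5) + (5)] = 20/20 = 1
  <chi_rho, chi_4> = (1/20)[1*(11)*conj(1) + 1*(3)*conj(-1) + 2*(1/2 - 3*sqrt(5)/2)*conj(-1) + 2*(sqrt(5)/2 + 7/2)*conj(1) + 2*(1/2 + 3*sqrt(5)/2)*conj(-1) + 2*(7/2 - sqrt(5)/2)*conj(1) + 5*(-1)*conj(-1) + 5*(-1)*conj(1)]
      = (1/20)[(11) + (-3) + (-1 + 3*sqrt(5)) + (sqrt(5) + 7) + (-3*sqrt(5) - 1) + (7 - sqrt(5)) + (5) + (-5)] = 20/20 = 1
  <chi_rho, chi_5> = (1/20)[1*(11)*conj(2) + 1*(3)*conj(-2) + 2*(1/2 - 3*sqrt(5)/2)*conj(1/2 + sqrt(5)/2) + 2*(sqrt(5)/2 + 7/2)*conj(-1/2 + sqrt(5)/2) + 2*(1/2 + 3*sqrt(5)/2)*conj(1/2 - sqrt(5)/2) + 2*(7/2 - sqrt(5)/2)*conj(-sqrt(5)/2 - 1/2) + 5*(-1)*conj(0) + 5*(-1)*conj(0)]
      = (1/20)[(22) + (-6) + (-7 - sqrt(5)) + (-1 + 3*sqrt(5)) + (-7 + sqrt(5)) + (-3*sqrt(5) - 1) + (0) + (0)] = 0/20 = 0
  <chi_rho, chi_6> = (1/20)[1*(11)*conj(2) + 1*(3)*conj(2) + 2*(1/2 - 3*sqrt(5)/2)*conj(-1/2 + sqrt(5)/2) + 2*(sqrt(5)/2 + 7/2)*conj(-sqrt(5)/2 - 1/2) + 2*(1/2 + 3*sqrt(5)/2)*conj(-sqrt(5)/2 - 1/2) + 2*(7/2 - sqrt(5)/2)*conj(-1/2 + sqrt(5)/2) + 5*(-1)*conj(0) + 5*(-1)*conj(0)]
      = (1/20)[(22) + (6) + (-8 + 2*sqrt(5)) + (-4*sqrt(5) - 6) + (-8 - 2*sqrt(5)) + (-6 + 4*sqrt(5)) + (0) + (0)] = 0/20 = 0
  <chi_rho, chi_7> = (1/20)[1*(11)*conj(2) + 1*(3)*conj(-2) + 2*(1/2 - 3*sqrt(5)/2)*conj(1/2 - sqrt(5)/2) + 2*(sqrt(5)/2 + 7/2)*conj(-sqrt(5)/2 - 1/2) + 2*(1/2 + 3*sqrt(5)/2)*conj(1/2 + sqrt(5)/2) + 2*(7/2 - sqrt(5)/2)*conj(-1/2 + sqrt(5)/2) + 5*(-1)*conj(0) + 5*(-1)*conj(0)]
      = (1/20)[(22) + (-6) + (8 - 2*sqrt(5)) + (-4*sqrt(5) - 6) + (2*sqrt(5) + 8) + (-6 + 4*sqrt(5)) + (0) + (0)] = 20/20 = 1
  <chi_rho, chi_8> = (1/20)[1*(11)*conj(2) + 1*(3)*conj(2) + 2*(1/2 - 3*sqrt(5)/2)*conj(-sqrt(5)/2 - 1/2) + 2*(sqrt(5)/2 + 7/2)*conj(-1/2 + sqrt(5)/2) + 2*(1/2 + 3*sqrt(5)/2)*conj(-1/2 + sqrt(5)/2) + 2*(7/2 - sqrt(5)/2)*conj(-sqrt(5)/2 - 1/2) + 5*(-1)*conj(0) + 5*(-1)*conj(0)]
      = (1/20)[(22) + (6) + (sqrt(5) + 7) + (-1 + 3*sqrt(5)) + (7 - sqrt(5)) + (-3*sqrt(5) - 1) + (0) + (0)] = 40/20 = 2
Dimension check: dim(rho) = sum (mult * dim) = 1*1 + 2*1 + 1*1 + 1*1 + 0*2 + 0*2 + 1*2 + 2*2 = 11 = chi_rho(e) = 11.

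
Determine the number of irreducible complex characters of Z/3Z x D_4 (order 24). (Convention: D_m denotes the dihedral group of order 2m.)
15

Explanation: The number of irreducible complex representations of a finite group equals its number of conjugacy classes. For a direct product, #classes(G x H) = #classes(G) * #classes(H). Z/3Z has 3 classes (abelian), D_4 has 5 classes, so 3 * 5 = 15, so Z/3Z x D_4 (order 24) has exactly 15 irreducible complex representations.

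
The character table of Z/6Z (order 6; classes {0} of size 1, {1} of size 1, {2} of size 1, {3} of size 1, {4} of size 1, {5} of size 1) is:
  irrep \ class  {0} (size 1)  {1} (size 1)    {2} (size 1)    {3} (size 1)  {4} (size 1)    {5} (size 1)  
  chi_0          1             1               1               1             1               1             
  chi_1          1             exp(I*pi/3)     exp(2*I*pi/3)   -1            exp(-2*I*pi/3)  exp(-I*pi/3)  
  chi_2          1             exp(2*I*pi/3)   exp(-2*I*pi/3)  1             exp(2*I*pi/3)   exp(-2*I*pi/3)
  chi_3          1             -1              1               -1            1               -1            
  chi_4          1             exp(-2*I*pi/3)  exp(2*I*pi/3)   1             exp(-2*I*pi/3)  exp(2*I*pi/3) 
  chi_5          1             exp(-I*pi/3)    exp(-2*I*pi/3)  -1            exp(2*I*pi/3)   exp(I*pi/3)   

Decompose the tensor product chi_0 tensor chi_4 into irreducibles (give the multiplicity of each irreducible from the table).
chi_0 tensor chi_4 = chi_4 (all other irreducibles have multiplicity 0).

The character of a tensor product is the pointwise product (chi_0 * chi_4)(C) = chi_0(C) * chi_4(C):
  {0}: (1)*(1), {1}: (1)*(exp(-2*I*pi/3)), {2}: (1)*(exp(2*I*pi/3)), {3}: (1)*(1), {4}: (1)*(exp(-2*I*pi/3)), {5}: (1)*(exp(2*I*pi/3))
so (chi_0 * chi_4) takes values
  {0} -> 1, {1} -> exp(-2*I*pi/3), {2} -> exp(2*I*pi/3), {3} -> 1, {4} -> exp(-2*I*pi/3), {5} -> exp(2*I*pi/3).
Now take the inner product of this character with each irreducible chi from the table, <chi_0*chi_4, chi> = (1/6) sum_C |C| (chi_0*chi_4)(C) conj(chi(C)):
  <chi_0*chi_4, chi_0> = (1/6)[1*(1)*conj(1) + 1*(exp(-2*I*pi/3))*conj(1) + 1*(exp(2*I*pi/3))*conj(1) + 1*(1)*conj(1) + 1*(exp(-2*I*pi/3))*conj(1) + 1*(exp(2*I*pi/3))*conj(1)]
      = (1/6)[(1) + (exp(-2*I*pi/3)) + (exp(2*I*pi/3)) + (1) + (exp(-2*I*pi/3)) + (exp(2*I*pi/3))] = 0/6 = 0
  <chi_0*chi_4, chi_1> = (1/6)[1*(1)*conj(1) + 1*(exp(-2*I*pi/3))*conj(exp(I*pi/3)) + 1*(exp(2*I*pi/3))*conj(exp(2*I*pi/3)) + 1*(1)*conj(-1) + 1*(exp(-2*I*pi/3))*conj(exp(-2*I*pi/3)) + 1*(exp(2*I*pi/3))*conj(exp(-I*pi/3))]
      = (1/6)[(1) + (-1) + (1) + (-1) + (1) + (-1)] = 0/6 = 0
  <chi_0*chi_4, chi_2> = (1/6)[1*(1)*conj(1) + 1*(exp(-2*I*pi/3))*conj(exp(2*I*pi/3)) + 1*(exp(2*I*pi/3))*conj(exp(-2*I*pi/3)) + 1*(1)*conj(1) + 1*(exp(-2*I*pi/3))*conj(exp(2*I*pi/3)) + 1*(exp(2*I*pi/3))*conj(exp(-2*I*pi/3))]
      = (1/6)[(1) + (exp(2*I*pi/3)) + (exp(-2*I*pi/3)) + (1) + (exp(2*I*pi/3)) + (exp(-2*I*pi/3))] = 0/6 = 0
  <chi_0*chi_4, chi_3> = (1/6)[1*(1)*conj(1) + 1*(exp(-2*I*pi/3))*conj(-1) + 1*(exp(2*I*pi/3))*conj(1) + 1*(1)*conj(-1) + 1*(exp(-2*I*pi/3))*conj(1) + 1*(exp(2*I*pi/3))*conj(-1)]
      = (1/6)[(1) + (-exp(-2*I*pi/3)) + (exp(2*I*pi/3)) + (-1) + (exp(-2*I*pi/3)) + (-exp(2*I*pi/3))] = 0/6 = 0
  <chi_0*chi_4, chi_4> = (1/6)[1*(1)*conj(1) + 1*(exp(-2*I*pi/3))*conj(exp(-2*I*pi/3)) + 1*(exp(2*I*pi/3))*conj(exp(2*I*pi/3)) + 1*(1)*conj(1) + 1*(exp(-2*I*pi/3))*conj(exp(-2*I*pi/3)) + 1*(exp(2*I*pi/3))*conj(exp(2*I*pi/3))]
      = (1/6)[(1) + (1) + (1) + (1) + (1) + (1)] = 6/6 = 1
  <chi_0*chi_4, chi_5> = (1/6)[1*(1)*conj(1) + 1*(exp(-2*I*pi/3))*conj(exp(-I*pi/3)) + 1*(exp(2*I*pi/3))*conj(exp(-2*I*pi/3)) + 1*(1)*conj(-1) + 1*(exp(-2*I*pi/3))*conj(exp(2*I*pi/3)) + 1*(exp(2*I*pi/3))*conj(exp(I*pi/3))]
      = (1/6)[(1) + (exp(-I*pi/3)) + (exp(-2*I*pi/3)) + (-1) + (exp(2*I*pi/3)) + (exp(I*pi/3))] = 0/6 = 0
(Exp terms are combined using exp(i*s)*conj(exp(i*t)) = exp(i*(s-t)), and sums of them are collapsed using the identity that for every m > 1 the m distinct m-th roots of unity sum to 0, e.g. 1 + exp(2*I*pi/3) + exp(-2*I*pi/3) = 0.)
Hence the multiplicities are chi_4: 1. Dimension check: dim(chi_0)*dim(chi_4) = 1*1 = 1 and sum (mult * dim) = 1*1 = 1.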